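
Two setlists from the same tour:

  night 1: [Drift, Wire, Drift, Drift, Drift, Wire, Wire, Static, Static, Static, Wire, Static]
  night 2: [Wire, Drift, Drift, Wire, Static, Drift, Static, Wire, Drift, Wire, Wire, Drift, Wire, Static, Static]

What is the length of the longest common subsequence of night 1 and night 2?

8

Pick Drift (night 1 #1, night 2 #3); then Wire (night 1 #2, night 2 #4); then Drift (night 1 #3, night 2 #6); then Drift (night 1 #4, night 2 #9); then Drift (night 1 #5, night 2 #12); then Wire (night 1 #7, night 2 #13); then Static (night 1 #10, night 2 #14); then Static (night 1 #12, night 2 #15); all 8 songs appear in both, in order. The LCS DP gives dp[12][15] = 8, so this is optimal.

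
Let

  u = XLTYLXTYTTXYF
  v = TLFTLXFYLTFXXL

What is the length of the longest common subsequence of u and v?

7

Taking L [2,2], then T [3,4], then L [5,5], then X [6,6], then Y [8,8], then T [9,10], then X [11,13] gives a common subsequence of length 7, and the DP table's final entry dp[13][14] is also 7, so no common subsequence is longer.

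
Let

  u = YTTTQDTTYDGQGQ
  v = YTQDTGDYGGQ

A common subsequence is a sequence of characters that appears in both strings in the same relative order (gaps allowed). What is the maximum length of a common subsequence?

Match Y at u[1]=v[1]; then T at u[4]=v[2]; then Q at u[5]=v[3]; then D at u[6]=v[4]; then T at u[7]=v[5]; then Y at u[9]=v[8]; then G at u[11]=v[9]; then G at u[13]=v[10]; then Q at u[14]=v[11] — 9 characters in the same relative order in both. Since dp[14][11] = 9, nothing longer is possible.

9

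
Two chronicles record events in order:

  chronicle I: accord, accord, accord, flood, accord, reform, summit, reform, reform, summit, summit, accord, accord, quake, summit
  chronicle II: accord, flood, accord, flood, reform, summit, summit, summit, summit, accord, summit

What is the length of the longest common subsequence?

One common subsequence of length 9: accord (chronicle I #1, chronicle II #1); then accord (chronicle I #3, chronicle II #3); then flood (chronicle I #4, chronicle II #4); then reform (chronicle I #6, chronicle II #5); then summit (chronicle I #7, chronicle II #7); then summit (chronicle I #10, chronicle II #8); then summit (chronicle I #11, chronicle II #9); then accord (chronicle I #13, chronicle II #10); then summit (chronicle I #15, chronicle II #11). Since dp[15][11] = 9, nothing longer is possible.

9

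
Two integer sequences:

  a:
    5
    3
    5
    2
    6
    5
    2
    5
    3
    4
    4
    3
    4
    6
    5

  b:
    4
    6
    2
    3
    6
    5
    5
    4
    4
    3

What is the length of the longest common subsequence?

Taking 3 at a[2]=b[4], then 6 at a[5]=b[5], then 5 at a[6]=b[6], then 5 at a[8]=b[7], then 4 at a[10]=b[8], then 4 at a[11]=b[9], then 3 at a[12]=b[10] gives a common subsequence of length 7. The LCS DP gives dp[15][10] = 7, so this is optimal.

7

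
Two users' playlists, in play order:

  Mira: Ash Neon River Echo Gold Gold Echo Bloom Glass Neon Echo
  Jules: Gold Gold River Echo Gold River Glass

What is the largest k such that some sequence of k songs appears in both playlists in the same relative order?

Taking River [3,3] → Echo [4,4] → Gold [5,5] → Glass [9,7] gives a common subsequence of length 4. Since dp[11][7] = 4, nothing longer is possible.

4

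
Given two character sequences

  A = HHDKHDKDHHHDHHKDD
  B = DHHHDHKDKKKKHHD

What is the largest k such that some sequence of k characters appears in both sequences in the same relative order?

9

Pick H at A[1]=B[3], then H at A[2]=B[4], then D at A[3]=B[5], then K at A[4]=B[7], then D at A[6]=B[8], then K at A[7]=B[12], then H at A[13]=B[13], then H at A[14]=B[14], then D at A[17]=B[15]; all 9 characters appear in both, in order. dp[17][15] = 9 confirms this is the maximum.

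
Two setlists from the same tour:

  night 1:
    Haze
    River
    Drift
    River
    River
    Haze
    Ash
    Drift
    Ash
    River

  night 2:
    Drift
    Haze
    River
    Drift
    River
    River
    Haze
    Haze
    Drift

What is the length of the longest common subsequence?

Taking Haze [1,2]; then River [2,3]; then Drift [3,4]; then River [4,5]; then River [5,6]; then Haze [6,8]; then Drift [8,9] gives a common subsequence of length 7. The LCS DP gives dp[10][9] = 7, so this is optimal.

7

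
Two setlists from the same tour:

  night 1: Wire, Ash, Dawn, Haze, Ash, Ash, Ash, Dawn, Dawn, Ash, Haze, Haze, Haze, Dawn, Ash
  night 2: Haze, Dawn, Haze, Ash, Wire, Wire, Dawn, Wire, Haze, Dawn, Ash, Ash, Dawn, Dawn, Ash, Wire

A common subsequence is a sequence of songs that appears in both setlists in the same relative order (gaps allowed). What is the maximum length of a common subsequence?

Match Wire [1,6]; then Dawn [3,7]; then Haze [4,9]; then Ash [6,11]; then Ash [7,12]; then Dawn [8,13]; then Dawn [9,14]; then Ash [10,15] — 8 songs in the same relative order in both. The LCS DP gives dp[15][16] = 8, so this is optimal.

8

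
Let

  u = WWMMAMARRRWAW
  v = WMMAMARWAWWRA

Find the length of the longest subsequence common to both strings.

Match W (u #2, v #1) → M (u #3, v #2) → M (u #4, v #3) → A (u #5, v #4) → M (u #6, v #5) → A (u #7, v #6) → R (u #10, v #7) → W (u #11, v #8) → A (u #12, v #9) → W (u #13, v #11) — 10 characters in the same relative order in both. dp[13][13] = 10 confirms this is the maximum.

10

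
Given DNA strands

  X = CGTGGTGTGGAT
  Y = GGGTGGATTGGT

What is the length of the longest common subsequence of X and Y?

Taking G (X #2, Y #3) → T (X #3, Y #4) → G (X #4, Y #5) → G (X #5, Y #6) → T (X #6, Y #8) → T (X #8, Y #9) → G (X #9, Y #10) → G (X #10, Y #11) → T (X #12, Y #12) gives a common subsequence of length 9. dp[12][12] = 9 confirms this is the maximum.

9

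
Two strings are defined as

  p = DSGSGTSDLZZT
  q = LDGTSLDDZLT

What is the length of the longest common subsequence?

Match D at p[1]=q[2], then G at p[5]=q[3], then T at p[6]=q[4], then S at p[7]=q[5], then D at p[8]=q[8], then L at p[9]=q[10], then T at p[12]=q[11] — 7 characters in the same relative order in both, and the DP table's final entry dp[12][11] is also 7, so no common subsequence is longer.

7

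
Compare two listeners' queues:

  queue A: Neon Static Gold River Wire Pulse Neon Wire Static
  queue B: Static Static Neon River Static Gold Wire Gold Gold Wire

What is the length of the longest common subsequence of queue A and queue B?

Match Neon [1,3], Static [2,5], Gold [3,6], Wire [5,7], Wire [8,10] — 5 songs in the same relative order in both. The LCS DP gives dp[9][10] = 5, so this is optimal.

5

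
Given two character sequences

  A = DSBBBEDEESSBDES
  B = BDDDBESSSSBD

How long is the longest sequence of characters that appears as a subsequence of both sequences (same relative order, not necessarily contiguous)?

Taking D (A #1, B #4), B (A #5, B #5), E (A #6, B #6), S (A #10, B #9), S (A #11, B #10), B (A #12, B #11), D (A #13, B #12) gives a common subsequence of length 7. The LCS DP gives dp[15][12] = 7, so this is optimal.

7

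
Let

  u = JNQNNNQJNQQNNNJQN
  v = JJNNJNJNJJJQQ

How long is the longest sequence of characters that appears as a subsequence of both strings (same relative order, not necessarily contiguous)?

One common subsequence of length 8: J at u[1]=v[2]; then N at u[2]=v[3]; then N at u[4]=v[4]; then N at u[5]=v[6]; then N at u[6]=v[8]; then J at u[8]=v[11]; then Q at u[11]=v[12]; then Q at u[16]=v[13], and the DP table's final entry dp[17][13] is also 8, so no common subsequence is longer.

8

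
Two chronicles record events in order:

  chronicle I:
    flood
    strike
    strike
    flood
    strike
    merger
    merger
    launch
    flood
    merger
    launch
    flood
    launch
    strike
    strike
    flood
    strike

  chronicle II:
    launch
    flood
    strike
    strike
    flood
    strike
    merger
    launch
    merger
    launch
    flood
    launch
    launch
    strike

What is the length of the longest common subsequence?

12

Match flood at chronicle I[1]=chronicle II[2]; then strike at chronicle I[2]=chronicle II[3]; then strike at chronicle I[3]=chronicle II[4]; then flood at chronicle I[4]=chronicle II[5]; then strike at chronicle I[5]=chronicle II[6]; then merger at chronicle I[6]=chronicle II[7]; then merger at chronicle I[7]=chronicle II[9]; then launch at chronicle I[8]=chronicle II[10]; then flood at chronicle I[9]=chronicle II[11]; then launch at chronicle I[11]=chronicle II[12]; then launch at chronicle I[13]=chronicle II[13]; then strike at chronicle I[17]=chronicle II[14] — 12 events in the same relative order in both. The LCS DP gives dp[17][14] = 12, so this is optimal.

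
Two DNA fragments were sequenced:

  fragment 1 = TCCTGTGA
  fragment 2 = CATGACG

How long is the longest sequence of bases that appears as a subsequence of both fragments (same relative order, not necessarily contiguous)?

Pick C (fragment 1 #2, fragment 2 #1); then T (fragment 1 #4, fragment 2 #3); then G (fragment 1 #5, fragment 2 #4); then G (fragment 1 #7, fragment 2 #7); all 4 bases appear in both, in order. Since dp[8][7] = 4, nothing longer is possible.

4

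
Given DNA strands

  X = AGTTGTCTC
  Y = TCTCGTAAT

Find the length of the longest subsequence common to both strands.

Let dp[i][j] be the LCS length of the first i bases of X and the first j bases of Y. dp[i][j] = dp[i-1][j-1]+1 when the i-th and j-th bases match, else max(dp[i-1][j], dp[i][j-1]).
    ·  T  C  T  C  G  T  A  A  T
 ·  0  0  0  0  0  0  0  0  0  0
 A  0  0  0  0  0  0  0  1  1  1
 G  0  0  0  0  0  1  1  1  1  1
 T  0  1  1  1  1  1  2  2  2  2
 T  0  1  1  2  2  2  2  2  2  3
 G  0  1  1  2  2  3  3  3  3  3
 T  0  1  1  2  2  3  4  4  4  4
 C  0  1  2  2  3  3  4  4  4  4
 T  0  1  2  3  3  3  4  4  4  5
 C  0  1  2  3  4  4  4  4  4  5
dp[9][9] = 5. One LCS (by backtracking along matches): TTGTT.

5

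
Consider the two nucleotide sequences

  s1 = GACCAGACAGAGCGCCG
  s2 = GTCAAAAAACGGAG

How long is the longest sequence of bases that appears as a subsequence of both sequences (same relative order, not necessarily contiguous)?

9

Pick G at s1[1]=s2[1]; then A at s1[2]=s2[5]; then A at s1[5]=s2[6]; then A at s1[7]=s2[7]; then A at s1[9]=s2[8]; then A at s1[11]=s2[9]; then G at s1[12]=s2[11]; then G at s1[14]=s2[12]; then G at s1[17]=s2[14]; all 9 bases appear in both, in order, and the DP table's final entry dp[17][14] is also 9, so no common subsequence is longer.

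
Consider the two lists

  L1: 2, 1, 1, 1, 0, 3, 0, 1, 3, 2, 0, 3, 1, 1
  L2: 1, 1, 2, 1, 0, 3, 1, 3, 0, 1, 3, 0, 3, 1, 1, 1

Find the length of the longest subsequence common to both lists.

Taking 1 at L1[2]=L2[1]; then 1 at L1[3]=L2[2]; then 1 at L1[4]=L2[4]; then 0 at L1[5]=L2[5]; then 3 at L1[6]=L2[8]; then 0 at L1[7]=L2[9]; then 1 at L1[8]=L2[10]; then 3 at L1[9]=L2[11]; then 0 at L1[11]=L2[12]; then 3 at L1[12]=L2[13]; then 1 at L1[13]=L2[15]; then 1 at L1[14]=L2[16] gives a common subsequence of length 12. The LCS DP gives dp[14][16] = 12, so this is optimal.

12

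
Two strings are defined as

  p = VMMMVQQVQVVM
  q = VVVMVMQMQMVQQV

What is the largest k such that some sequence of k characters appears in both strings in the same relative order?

Pick V (p #1, q #5), M (p #2, q #6), M (p #3, q #8), M (p #4, q #10), V (p #5, q #11), Q (p #7, q #12), Q (p #9, q #13), V (p #11, q #14); all 8 characters appear in both, in order, and the DP table's final entry dp[12][14] is also 8, so no common subsequence is longer.

8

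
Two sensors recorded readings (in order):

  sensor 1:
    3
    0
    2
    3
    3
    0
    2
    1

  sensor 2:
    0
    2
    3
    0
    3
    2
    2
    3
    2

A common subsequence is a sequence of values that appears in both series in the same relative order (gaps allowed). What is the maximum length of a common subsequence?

5

Match 3 [1,3], then 0 [2,4], then 2 [3,7], then 3 [5,8], then 2 [7,9] — 5 values in the same relative order in both, and the DP table's final entry dp[8][9] is also 5, so no common subsequence is longer.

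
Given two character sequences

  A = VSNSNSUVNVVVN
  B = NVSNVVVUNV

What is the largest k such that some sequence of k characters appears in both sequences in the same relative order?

7

Let dp[i][j] be the LCS length of the first i characters of A and the first j characters of B. dp[i][j] = dp[i-1][j-1]+1 when the i-th and j-th characters match, else max(dp[i-1][j], dp[i][j-1]).
    ·  N  V  S  N  V  V  V  U  N  V
 ·  0  0  0  0  0  0  0  0  0  0  0
 V  0  0  1  1  1  1  1  1  1  1  1
 S  0  0  1  2  2  2  2  2  2  2  2
 N  0  1  1  2  3  3  3  3  3  3  3
 S  0  1  1  2  3  3  3  3  3  3  3
 N  0  1  1  2  3  3  3  3  3  4  4
 S  0  1  1  2  3  3  3  3  3  4  4
 U  0  1  1  2  3  3  3  3  4  4  4
 V  0  1  2  2  3  4  4  4  4  4  5
 N  0  1  2  2  3  4  4  4  4  5  5
 V  0  1  2  2  3  4  5  5  5  5  6
 V  0  1  2  2  3  4  5  6  6  6  6
 V  0  1  2  2  3  4  5  6  6  6  7
 N  0  1  2  2  3  4  5  6  6  7  7
dp[13][10] = 7. One LCS (by backtracking along matches): VSNVVVV.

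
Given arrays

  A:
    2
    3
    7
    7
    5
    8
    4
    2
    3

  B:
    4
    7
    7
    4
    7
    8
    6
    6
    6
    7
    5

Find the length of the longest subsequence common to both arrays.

3

Match 7 [3,5]; then 7 [4,10]; then 5 [5,11] — 3 values in the same relative order in both, and the DP table's final entry dp[9][11] is also 3, so no common subsequence is longer.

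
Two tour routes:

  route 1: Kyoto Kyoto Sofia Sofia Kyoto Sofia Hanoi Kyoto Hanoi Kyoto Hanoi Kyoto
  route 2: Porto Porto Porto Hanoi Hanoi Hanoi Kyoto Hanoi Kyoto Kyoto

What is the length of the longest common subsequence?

5

One common subsequence of length 5: Hanoi (route 1 #7, route 2 #6); then Kyoto (route 1 #8, route 2 #7); then Hanoi (route 1 #9, route 2 #8); then Kyoto (route 1 #10, route 2 #9); then Kyoto (route 1 #12, route 2 #10). Since dp[12][10] = 5, nothing longer is possible.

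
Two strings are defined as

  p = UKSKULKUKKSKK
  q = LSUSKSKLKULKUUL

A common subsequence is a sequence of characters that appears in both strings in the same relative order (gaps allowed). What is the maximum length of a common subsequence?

Pick U (p #1, q #3), then K (p #2, q #5), then S (p #3, q #6), then K (p #4, q #9), then U (p #5, q #10), then L (p #6, q #11), then K (p #7, q #12), then U (p #8, q #14); all 8 characters appear in both, in order. The LCS DP gives dp[13][15] = 8, so this is optimal.

8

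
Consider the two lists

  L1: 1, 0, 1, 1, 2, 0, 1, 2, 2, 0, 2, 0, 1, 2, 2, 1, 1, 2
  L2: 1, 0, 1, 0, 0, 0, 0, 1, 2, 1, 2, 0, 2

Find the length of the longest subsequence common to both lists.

10

One common subsequence of length 10: 1 (L1 #1, L2 #1); then 0 (L1 #2, L2 #2); then 1 (L1 #3, L2 #3); then 0 (L1 #6, L2 #5); then 0 (L1 #10, L2 #6); then 0 (L1 #12, L2 #7); then 1 (L1 #13, L2 #8); then 2 (L1 #14, L2 #9); then 2 (L1 #15, L2 #11); then 2 (L1 #18, L2 #13). dp[18][13] = 10 confirms this is the maximum.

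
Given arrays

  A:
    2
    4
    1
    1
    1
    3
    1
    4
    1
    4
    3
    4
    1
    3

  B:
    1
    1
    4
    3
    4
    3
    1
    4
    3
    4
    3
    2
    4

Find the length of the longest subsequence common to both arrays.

9

One common subsequence of length 9: 1 [3,1], then 1 [4,2], then 3 [6,4], then 4 [8,5], then 1 [9,7], then 4 [10,8], then 3 [11,9], then 4 [12,10], then 3 [14,11], and the DP table's final entry dp[14][13] is also 9, so no common subsequence is longer.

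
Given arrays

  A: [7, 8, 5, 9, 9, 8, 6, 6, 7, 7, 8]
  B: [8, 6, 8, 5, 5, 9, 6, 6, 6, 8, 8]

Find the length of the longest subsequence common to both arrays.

Let dp[i][j] be the LCS length of the first i values of A and the first j values of B. dp[i][j] = dp[i-1][j-1]+1 when the i-th and j-th values match, else max(dp[i-1][j], dp[i][j-1]).
    ·  8  6  8  5  5  9  6  6  6  8  8
 ·  0  0  0  0  0  0  0  0  0  0  0  0
 7  0  0  0  0  0  0  0  0  0  0  0  0
 8  0  1  1  1  1  1  1  1  1  1  1  1
 5  0  1  1  1  2  2  2  2  2  2  2  2
 9  0  1  1  1  2  2  3  3  3  3  3  3
 9  0  1  1  1  2  2  3  3  3  3  3  3
 8  0  1  1  2  2  2  3  3  3  3  4  4
 6  0  1  2  2  2  2  3  4  4  4  4  4
 6  0  1  2  2  2  2  3  4  5  5  5  5
 7  0  1  2  2  2  2  3  4  5  5  5  5
 7  0  1  2  2  2  2  3  4  5  5  5  5
 8  0  1  2  3  3  3  3  4  5  5  6  6
dp[11][11] = 6. One LCS (by backtracking along matches): 8, 5, 9, 6, 6, 8.

6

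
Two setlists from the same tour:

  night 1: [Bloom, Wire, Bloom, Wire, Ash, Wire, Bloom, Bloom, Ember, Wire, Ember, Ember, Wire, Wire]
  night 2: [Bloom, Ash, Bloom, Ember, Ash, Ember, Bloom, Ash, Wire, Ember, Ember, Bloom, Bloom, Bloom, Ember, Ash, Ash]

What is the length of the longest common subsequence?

7

Pick Bloom (night 1 #1, night 2 #3), then Bloom (night 1 #3, night 2 #7), then Ash (night 1 #5, night 2 #8), then Wire (night 1 #6, night 2 #9), then Bloom (night 1 #7, night 2 #13), then Bloom (night 1 #8, night 2 #14), then Ember (night 1 #9, night 2 #15); all 7 songs appear in both, in order. Since dp[14][17] = 7, nothing longer is possible.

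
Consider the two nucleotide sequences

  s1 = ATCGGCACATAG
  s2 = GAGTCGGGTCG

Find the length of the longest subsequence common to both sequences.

7

Pick A at s1[1]=s2[2], T at s1[2]=s2[4], C at s1[3]=s2[5], G at s1[4]=s2[7], G at s1[5]=s2[8], C at s1[8]=s2[10], G at s1[12]=s2[11]; all 7 bases appear in both, in order, and the DP table's final entry dp[12][11] is also 7, so no common subsequence is longer.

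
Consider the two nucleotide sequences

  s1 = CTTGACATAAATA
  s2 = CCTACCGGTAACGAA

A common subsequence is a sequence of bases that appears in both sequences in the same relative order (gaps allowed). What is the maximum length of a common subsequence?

9

Taking C (s1 #1, s2 #2); then T (s1 #3, s2 #3); then A (s1 #5, s2 #4); then C (s1 #6, s2 #6); then T (s1 #8, s2 #9); then A (s1 #9, s2 #10); then A (s1 #10, s2 #11); then A (s1 #11, s2 #14); then A (s1 #13, s2 #15) gives a common subsequence of length 9. Since dp[13][15] = 9, nothing longer is possible.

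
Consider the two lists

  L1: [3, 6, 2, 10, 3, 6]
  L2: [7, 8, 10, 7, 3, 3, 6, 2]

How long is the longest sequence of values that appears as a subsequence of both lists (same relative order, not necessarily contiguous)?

Let dp[i][j] be the LCS length of the first i values of L1 and the first j values of L2. dp[i][j] = dp[i-1][j-1]+1 when the i-th and j-th values match, else max(dp[i-1][j], dp[i][j-1]).
    ·  7  8 10  7  3  3  6  2
 ·  0  0  0  0  0  0  0  0  0
 3  0  0  0  0  0  1  1  1  1
 6  0  0  0  0  0  1  1  2  2
 2  0  0  0  0  0  1  1  2  3
10  0  0  0  1  1  1  1  2  3
 3  0  0  0  1  1  2  2  2  3
 6  0  0  0  1  1  2  2  3  3
dp[6][8] = 3. One LCS (by backtracking along matches): 3, 6, 2.

3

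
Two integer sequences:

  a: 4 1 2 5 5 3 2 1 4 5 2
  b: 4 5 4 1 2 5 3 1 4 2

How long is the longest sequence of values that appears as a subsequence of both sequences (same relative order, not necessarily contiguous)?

8

Match 4 (a #1, b #3) → 1 (a #2, b #4) → 2 (a #3, b #5) → 5 (a #5, b #6) → 3 (a #6, b #7) → 1 (a #8, b #8) → 4 (a #9, b #9) → 2 (a #11, b #10) — 8 values in the same relative order in both. Since dp[11][10] = 8, nothing longer is possible.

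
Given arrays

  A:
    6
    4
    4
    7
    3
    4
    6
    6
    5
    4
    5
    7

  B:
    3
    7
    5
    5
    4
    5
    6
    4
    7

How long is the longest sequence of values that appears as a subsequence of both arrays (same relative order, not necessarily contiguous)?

5

Let dp[i][j] be the LCS length of the first i values of A and the first j values of B. dp[i][j] = dp[i-1][j-1]+1 when the i-th and j-th values match, else max(dp[i-1][j], dp[i][j-1]).
    ·  3  7  5  5  4  5  6  4  7
 ·  0  0  0  0  0  0  0  0  0  0
 6  0  0  0  0  0  0  0  1  1  1
 4  0  0  0  0  0  1  1  1  2  2
 4  0  0  0  0  0  1  1  1  2  2
 7  0  0  1  1  1  1  1  1  2  3
 3  0  1  1  1  1  1  1  1  2  3
 4  0  1  1  1  1  2  2  2  2  3
 6  0  1  1  1  1  2  2  3  3  3
 6  0  1  1  1  1  2  2  3  3  3
 5  0  1  1  2  2  2  3  3  3  3
 4  0  1  1  2  2  3  3  3  4  4
 5  0  1  1  2  3  3  4  4  4  4
 7  0  1  2  2  3  3  4  4  4  5
dp[12][9] = 5. One LCS (by backtracking along matches): 7, 4, 6, 4, 7.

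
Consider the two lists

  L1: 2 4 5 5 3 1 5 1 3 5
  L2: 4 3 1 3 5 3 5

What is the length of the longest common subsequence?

6

Pick 4 (L1 #2, L2 #1); then 3 (L1 #5, L2 #2); then 1 (L1 #6, L2 #3); then 5 (L1 #7, L2 #5); then 3 (L1 #9, L2 #6); then 5 (L1 #10, L2 #7); all 6 values appear in both, in order. dp[10][7] = 6 confirms this is the maximum.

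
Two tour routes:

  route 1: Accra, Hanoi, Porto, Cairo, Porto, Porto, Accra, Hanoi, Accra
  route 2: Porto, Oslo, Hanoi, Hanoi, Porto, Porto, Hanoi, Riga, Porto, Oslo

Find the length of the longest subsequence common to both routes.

4

Taking Hanoi at route 1[2]=route 2[4], Porto at route 1[3]=route 2[5], Porto at route 1[5]=route 2[6], Porto at route 1[6]=route 2[9] gives a common subsequence of length 4. The LCS DP gives dp[9][10] = 4, so this is optimal.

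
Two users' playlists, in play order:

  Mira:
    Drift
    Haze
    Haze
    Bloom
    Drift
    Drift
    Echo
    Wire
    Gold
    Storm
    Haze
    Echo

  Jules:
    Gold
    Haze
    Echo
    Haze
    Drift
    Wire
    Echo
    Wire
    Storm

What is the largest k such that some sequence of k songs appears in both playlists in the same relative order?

6

Taking Haze at Mira[2]=Jules[2] → Haze at Mira[3]=Jules[4] → Drift at Mira[5]=Jules[5] → Echo at Mira[7]=Jules[7] → Wire at Mira[8]=Jules[8] → Storm at Mira[10]=Jules[9] gives a common subsequence of length 6. dp[12][9] = 6 confirms this is the maximum.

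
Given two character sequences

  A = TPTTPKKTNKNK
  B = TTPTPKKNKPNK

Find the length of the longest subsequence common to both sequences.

10

Let dp[i][j] be the LCS length of the first i characters of A and the first j characters of B. dp[i][j] = dp[i-1][j-1]+1 when the i-th and j-th characters match, else max(dp[i-1][j], dp[i][j-1]).
    ·  T  T  P  T  P  K  K  N  K  P  N  K
 ·  0  0  0  0  0  0  0  0  0  0  0  0  0
 T  0  1  1  1  1  1  1  1  1  1  1  1  1
 P  0  1  1  2  2  2  2  2  2  2  2  2  2
 T  0  1  2  2  3  3  3  3  3  3  3  3  3
 T  0  1  2  2  3  3  3  3  3  3  3  3  3
 P  0  1  2  3  3  4  4  4  4  4  4  4  4
 K  0  1  2  3  3  4  5  5  5  5  5  5  5
 K  0  1  2  3  3  4  5  6  6  6  6  6  6
 T  0  1  2  3  4  4  5  6  6  6  6  6  6
 N  0  1  2  3  4  4  5  6  7  7  7  7  7
 K  0  1  2  3  4  4  5  6  7  8  8  8  8
 N  0  1  2  3  4  4  5  6  7  8  8  9  9
 K  0  1  2  3  4  4  5  6  7  8  8  9 10
dp[12][12] = 10. One LCS (by backtracking along matches): TPTPKKNKNK.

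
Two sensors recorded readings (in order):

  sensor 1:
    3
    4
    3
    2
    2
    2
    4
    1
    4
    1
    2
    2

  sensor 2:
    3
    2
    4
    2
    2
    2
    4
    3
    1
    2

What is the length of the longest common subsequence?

8

Let dp[i][j] be the LCS length of the first i values of sensor 1 and the first j values of sensor 2. dp[i][j] = dp[i-1][j-1]+1 when the i-th and j-th values match, else max(dp[i-1][j], dp[i][j-1]).
    ·  3  2  4  2  2  2  4  3  1  2
 ·  0  0  0  0  0  0  0  0  0  0  0
 3  0  1  1  1  1  1  1  1  1  1  1
 4  0  1  1  2  2  2  2  2  2  2  2
 3  0  1  1  2  2  2  2  2  3  3  3
 2  0  1  2  2  3  3  3  3  3  3  4
 2  0  1  2  2  3  4  4  4  4  4  4
 2  0  1  2  2  3  4  5  5  5  5  5
 4  0  1  2  3  3  4  5  6  6  6  6
 1  0  1  2  3  3  4  5  6  6  7  7
 4  0  1  2  3  3  4  5  6  6  7  7
 1  0  1  2  3  3  4  5  6  6  7  7
 2  0  1  2  3  4  4  5  6  6  7  8
 2  0  1  2  3  4  5  5  6  6  7  8
dp[12][10] = 8. One LCS (by backtracking along matches): 3, 4, 2, 2, 2, 4, 1, 2.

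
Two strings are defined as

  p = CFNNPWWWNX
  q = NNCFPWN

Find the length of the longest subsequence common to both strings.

Match C at p[1]=q[3] → F at p[2]=q[4] → P at p[5]=q[5] → W at p[8]=q[6] → N at p[9]=q[7] — 5 characters in the same relative order in both. dp[10][7] = 5 confirms this is the maximum.

5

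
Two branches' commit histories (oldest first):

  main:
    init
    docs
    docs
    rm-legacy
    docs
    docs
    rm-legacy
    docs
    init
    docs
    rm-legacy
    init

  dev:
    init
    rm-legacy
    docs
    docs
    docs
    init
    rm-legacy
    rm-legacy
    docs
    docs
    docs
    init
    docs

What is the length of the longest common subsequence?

9

Taking init (main #1, dev #1), then docs (main #2, dev #4), then docs (main #3, dev #5), then rm-legacy (main #4, dev #8), then docs (main #5, dev #9), then docs (main #6, dev #10), then docs (main #8, dev #11), then init (main #9, dev #12), then docs (main #10, dev #13) gives a common subsequence of length 9. dp[12][13] = 9 confirms this is the maximum.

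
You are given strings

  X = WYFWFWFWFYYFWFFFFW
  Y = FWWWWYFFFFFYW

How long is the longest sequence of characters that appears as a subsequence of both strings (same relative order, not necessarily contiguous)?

One common subsequence of length 11: W [1,2] → W [4,3] → W [6,4] → W [8,5] → Y [11,6] → F [12,7] → F [14,8] → F [15,9] → F [16,10] → F [17,11] → W [18,13]. Since dp[18][13] = 11, nothing longer is possible.

11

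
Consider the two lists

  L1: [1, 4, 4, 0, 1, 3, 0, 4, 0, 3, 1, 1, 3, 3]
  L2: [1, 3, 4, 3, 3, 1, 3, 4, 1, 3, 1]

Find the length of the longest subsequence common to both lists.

7

Taking 1 [1,1]; then 4 [2,3]; then 1 [5,6]; then 3 [6,7]; then 4 [8,8]; then 3 [10,10]; then 1 [12,11] gives a common subsequence of length 7. Since dp[14][11] = 7, nothing longer is possible.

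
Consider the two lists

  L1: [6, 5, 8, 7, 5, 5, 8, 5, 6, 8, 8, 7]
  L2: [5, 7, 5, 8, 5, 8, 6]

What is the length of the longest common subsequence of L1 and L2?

6

One common subsequence of length 6: 5 at L1[2]=L2[1] → 7 at L1[4]=L2[2] → 5 at L1[5]=L2[3] → 5 at L1[6]=L2[5] → 8 at L1[7]=L2[6] → 6 at L1[9]=L2[7]. dp[12][7] = 6 confirms this is the maximum.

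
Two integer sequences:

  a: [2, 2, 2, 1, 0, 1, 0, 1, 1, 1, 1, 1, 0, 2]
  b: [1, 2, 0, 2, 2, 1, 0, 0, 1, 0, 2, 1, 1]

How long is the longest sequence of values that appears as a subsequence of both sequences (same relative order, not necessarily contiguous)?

Match 2 (a #1, b #2), 2 (a #2, b #4), 2 (a #3, b #5), 1 (a #4, b #6), 0 (a #5, b #8), 1 (a #6, b #9), 0 (a #7, b #10), 1 (a #11, b #12), 1 (a #12, b #13) — 9 values in the same relative order in both. The LCS DP gives dp[14][13] = 9, so this is optimal.

9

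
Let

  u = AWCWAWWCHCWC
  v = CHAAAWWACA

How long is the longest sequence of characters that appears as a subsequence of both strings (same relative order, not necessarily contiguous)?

5

One common subsequence of length 5: A (u #1, v #5), W (u #2, v #6), W (u #4, v #7), A (u #5, v #8), C (u #8, v #9), and the DP table's final entry dp[12][10] is also 5, so no common subsequence is longer.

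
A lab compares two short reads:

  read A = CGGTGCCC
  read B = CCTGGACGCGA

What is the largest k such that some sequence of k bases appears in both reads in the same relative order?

5

Let dp[i][j] be the LCS length of the first i bases of read A and the first j bases of read B. dp[i][j] = dp[i-1][j-1]+1 when the i-th and j-th bases match, else max(dp[i-1][j], dp[i][j-1]).
    ·  C  C  T  G  G  A  C  G  C  G  A
 ·  0  0  0  0  0  0  0  0  0  0  0  0
 C  0  1  1  1  1  1  1  1  1  1  1  1
 G  0  1  1  1  2  2  2  2  2  2  2  2
 G  0  1  1  1  2  3  3  3  3  3  3  3
 T  0  1  1  2  2  3  3  3  3  3  3  3
 G  0  1  1  2  3  3  3  3  4  4  4  4
 C  0  1  2  2  3  3  3  4  4  5  5  5
 C  0  1  2  2  3  3  3  4  4  5  5  5
 C  0  1  2  2  3  3  3  4  4  5  5  5
dp[8][11] = 5. One LCS (by backtracking along matches): CGGGC.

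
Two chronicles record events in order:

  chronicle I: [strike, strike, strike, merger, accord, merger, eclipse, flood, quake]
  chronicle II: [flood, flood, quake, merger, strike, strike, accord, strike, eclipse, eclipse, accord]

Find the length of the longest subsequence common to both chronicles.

4

Pick strike at chronicle I[1]=chronicle II[5], then strike at chronicle I[2]=chronicle II[6], then strike at chronicle I[3]=chronicle II[8], then accord at chronicle I[5]=chronicle II[11]; all 4 events appear in both, in order, and the DP table's final entry dp[9][11] is also 4, so no common subsequence is longer.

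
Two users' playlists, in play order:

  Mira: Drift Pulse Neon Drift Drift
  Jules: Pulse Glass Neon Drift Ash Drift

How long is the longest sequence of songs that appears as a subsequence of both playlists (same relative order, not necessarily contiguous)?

4

One common subsequence of length 4: Pulse (Mira #2, Jules #1), then Neon (Mira #3, Jules #3), then Drift (Mira #4, Jules #4), then Drift (Mira #5, Jules #6), and the DP table's final entry dp[5][6] is also 4, so no common subsequence is longer.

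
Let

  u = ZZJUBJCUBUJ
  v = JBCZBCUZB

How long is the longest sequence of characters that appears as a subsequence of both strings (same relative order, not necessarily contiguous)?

5

Taking Z at u[2]=v[4], then B at u[5]=v[5], then C at u[7]=v[6], then U at u[8]=v[7], then B at u[9]=v[9] gives a common subsequence of length 5. dp[11][9] = 5 confirms this is the maximum.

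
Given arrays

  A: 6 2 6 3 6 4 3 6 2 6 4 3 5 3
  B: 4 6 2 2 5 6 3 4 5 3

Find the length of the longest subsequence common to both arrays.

Match 6 [1,2], then 2 [2,4], then 6 [5,6], then 3 [7,7], then 4 [11,8], then 5 [13,9], then 3 [14,10] — 7 values in the same relative order in both, and the DP table's final entry dp[14][10] is also 7, so no common subsequence is longer.

7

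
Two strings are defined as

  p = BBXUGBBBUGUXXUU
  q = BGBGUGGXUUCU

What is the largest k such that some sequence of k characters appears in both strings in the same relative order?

8

One common subsequence of length 8: B [1,1]; then B [2,3]; then U [4,5]; then G [5,6]; then G [10,7]; then U [11,9]; then U [14,10]; then U [15,12], and the DP table's final entry dp[15][12] is also 8, so no common subsequence is longer.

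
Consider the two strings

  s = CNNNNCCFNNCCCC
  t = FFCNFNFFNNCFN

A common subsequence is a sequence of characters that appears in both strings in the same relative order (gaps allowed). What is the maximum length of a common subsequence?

One common subsequence of length 8: C (s #1, t #3) → N (s #2, t #4) → N (s #3, t #6) → N (s #4, t #9) → N (s #5, t #10) → C (s #7, t #11) → F (s #8, t #12) → N (s #10, t #13). Since dp[14][13] = 8, nothing longer is possible.

8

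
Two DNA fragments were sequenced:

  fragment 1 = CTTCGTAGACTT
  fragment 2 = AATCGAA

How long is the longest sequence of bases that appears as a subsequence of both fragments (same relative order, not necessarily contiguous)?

Let dp[i][j] be the LCS length of the first i bases of fragment 1 and the first j bases of fragment 2. dp[i][j] = dp[i-1][j-1]+1 when the i-th and j-th bases match, else max(dp[i-1][j], dp[i][j-1]).
    ·  A  A  T  C  G  A  A
 ·  0  0  0  0  0  0  0  0
 C  0  0  0  0  1  1  1  1
 T  0  0  0  1  1  1  1  1
 T  0  0  0  1  1  1  1  1
 C  0  0  0  1  2  2  2  2
 G  0  0  0  1  2  3  3  3
 T  0  0  0  1  2  3  3  3
 A  0  1  1  1  2  3  4  4
 G  0  1  1  1  2  3  4  4
 A  0  1  2  2  2  3  4  5
 C  0  1  2  2  3  3  4  5
 T  0  1  2  3  3  3  4  5
 T  0  1  2  3  3  3  4  5
dp[12][7] = 5. One LCS (by backtracking along matches): TCGAA.

5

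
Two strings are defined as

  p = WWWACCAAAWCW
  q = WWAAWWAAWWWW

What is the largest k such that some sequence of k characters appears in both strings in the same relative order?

8

Match W at p[2]=q[1], then W at p[3]=q[2], then A at p[4]=q[3], then A at p[7]=q[4], then A at p[8]=q[7], then A at p[9]=q[8], then W at p[10]=q[11], then W at p[12]=q[12] — 8 characters in the same relative order in both. The LCS DP gives dp[12][12] = 8, so this is optimal.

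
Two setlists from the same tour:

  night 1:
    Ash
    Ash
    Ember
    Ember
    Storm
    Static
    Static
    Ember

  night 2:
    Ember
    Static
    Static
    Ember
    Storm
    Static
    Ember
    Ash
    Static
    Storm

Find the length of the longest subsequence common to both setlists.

5

Match Ember [3,1]; then Ember [4,4]; then Storm [5,5]; then Static [6,6]; then Static [7,9] — 5 songs in the same relative order in both. dp[8][10] = 5 confirms this is the maximum.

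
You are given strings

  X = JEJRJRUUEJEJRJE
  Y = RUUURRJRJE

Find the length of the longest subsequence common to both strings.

Taking R at X[4]=Y[1], then U at X[7]=Y[3], then U at X[8]=Y[4], then J at X[12]=Y[7], then R at X[13]=Y[8], then J at X[14]=Y[9], then E at X[15]=Y[10] gives a common subsequence of length 7. Since dp[15][10] = 7, nothing longer is possible.

7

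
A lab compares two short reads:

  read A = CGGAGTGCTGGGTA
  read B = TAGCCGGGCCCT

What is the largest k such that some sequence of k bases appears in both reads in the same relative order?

7

Match A at read A[4]=read B[2], then G at read A[5]=read B[3], then C at read A[8]=read B[5], then G at read A[10]=read B[6], then G at read A[11]=read B[7], then G at read A[12]=read B[8], then T at read A[13]=read B[12] — 7 bases in the same relative order in both. Since dp[14][12] = 7, nothing longer is possible.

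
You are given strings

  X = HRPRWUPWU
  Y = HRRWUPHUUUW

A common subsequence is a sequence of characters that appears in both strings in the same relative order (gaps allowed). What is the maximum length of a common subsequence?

Pick H [1,1], R [2,2], R [4,3], W [5,4], U [6,5], P [7,6], W [8,11]; all 7 characters appear in both, in order, and the DP table's final entry dp[9][11] is also 7, so no common subsequence is longer.

7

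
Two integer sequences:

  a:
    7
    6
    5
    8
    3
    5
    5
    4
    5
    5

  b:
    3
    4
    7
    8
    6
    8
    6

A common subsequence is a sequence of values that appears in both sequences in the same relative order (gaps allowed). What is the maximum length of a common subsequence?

3

Taking 7 (a #1, b #3), then 6 (a #2, b #5), then 8 (a #4, b #6) gives a common subsequence of length 3, and the DP table's final entry dp[10][7] is also 3, so no common subsequence is longer.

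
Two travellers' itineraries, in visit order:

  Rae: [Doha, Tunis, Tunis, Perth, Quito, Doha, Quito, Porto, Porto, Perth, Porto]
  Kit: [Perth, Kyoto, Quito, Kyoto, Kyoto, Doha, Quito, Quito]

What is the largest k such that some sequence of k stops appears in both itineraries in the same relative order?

4

Taking Perth [4,1], then Quito [5,3], then Doha [6,6], then Quito [7,8] gives a common subsequence of length 4. The LCS DP gives dp[11][8] = 4, so this is optimal.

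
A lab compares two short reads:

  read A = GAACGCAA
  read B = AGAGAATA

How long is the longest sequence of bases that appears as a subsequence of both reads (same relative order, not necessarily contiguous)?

5

Taking G at read A[1]=read B[2], then A at read A[2]=read B[3], then A at read A[3]=read B[5], then A at read A[7]=read B[6], then A at read A[8]=read B[8] gives a common subsequence of length 5. The LCS DP gives dp[8][8] = 5, so this is optimal.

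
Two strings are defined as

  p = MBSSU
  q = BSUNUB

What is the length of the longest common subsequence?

3

Let dp[i][j] be the LCS length of the first i characters of p and the first j characters of q. dp[i][j] = dp[i-1][j-1]+1 when the i-th and j-th characters match, else max(dp[i-1][j], dp[i][j-1]).
    ·  B  S  U  N  U  B
 ·  0  0  0  0  0  0  0
 M  0  0  0  0  0  0  0
 B  0  1  1  1  1  1  1
 S  0  1  2  2  2  2  2
 S  0  1  2  2  2  2  2
 U  0  1  2  3  3  3  3
dp[5][6] = 3. One LCS (by backtracking along matches): BSU.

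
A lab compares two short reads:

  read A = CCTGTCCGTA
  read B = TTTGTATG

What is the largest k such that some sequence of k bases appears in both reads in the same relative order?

5

Let dp[i][j] be the LCS length of the first i bases of read A and the first j bases of read B. dp[i][j] = dp[i-1][j-1]+1 when the i-th and j-th bases match, else max(dp[i-1][j], dp[i][j-1]).
    ·  T  T  T  G  T  A  T  G
 ·  0  0  0  0  0  0  0  0  0
 C  0  0  0  0  0  0  0  0  0
 C  0  0  0  0  0  0  0  0  0
 T  0  1  1  1  1  1  1  1  1
 G  0  1  1  1  2  2  2  2  2
 T  0  1  2  2  2  3  3  3  3
 C  0  1  2  2  2  3  3  3  3
 C  0  1  2  2  2  3  3  3  3
 G  0  1  2  2  3  3  3  3  4
 T  0  1  2  3  3  4  4  4  4
 A  0  1  2  3  3  4  5  5  5
dp[10][8] = 5. One LCS (by backtracking along matches): TTGTA.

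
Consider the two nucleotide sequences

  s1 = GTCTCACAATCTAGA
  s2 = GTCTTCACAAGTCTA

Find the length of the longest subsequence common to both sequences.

Taking G [1,1], then T [2,2], then C [3,3], then T [4,5], then C [5,6], then A [6,7], then C [7,8], then A [8,9], then A [9,10], then T [10,12], then C [11,13], then T [12,14], then A [15,15] gives a common subsequence of length 13. The LCS DP gives dp[15][15] = 13, so this is optimal.

13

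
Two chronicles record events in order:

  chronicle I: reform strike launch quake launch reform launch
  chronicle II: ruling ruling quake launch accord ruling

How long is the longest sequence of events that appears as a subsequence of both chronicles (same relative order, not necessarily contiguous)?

Taking quake at chronicle I[4]=chronicle II[3] → launch at chronicle I[5]=chronicle II[4] gives a common subsequence of length 2. The LCS DP gives dp[7][6] = 2, so this is optimal.

2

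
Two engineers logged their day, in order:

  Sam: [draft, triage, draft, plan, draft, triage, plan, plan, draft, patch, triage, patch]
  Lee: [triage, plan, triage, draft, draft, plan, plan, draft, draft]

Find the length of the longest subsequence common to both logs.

6

One common subsequence of length 6: triage at Sam[2]=Lee[3], draft at Sam[3]=Lee[4], draft at Sam[5]=Lee[5], plan at Sam[7]=Lee[6], plan at Sam[8]=Lee[7], draft at Sam[9]=Lee[9]. The LCS DP gives dp[12][9] = 6, so this is optimal.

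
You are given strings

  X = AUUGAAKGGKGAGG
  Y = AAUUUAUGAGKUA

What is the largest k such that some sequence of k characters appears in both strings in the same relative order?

Match A (X #1, Y #2), then U (X #2, Y #5), then U (X #3, Y #7), then G (X #4, Y #8), then A (X #6, Y #9), then G (X #9, Y #10), then K (X #10, Y #11), then A (X #12, Y #13) — 8 characters in the same relative order in both. The LCS DP gives dp[14][13] = 8, so this is optimal.

8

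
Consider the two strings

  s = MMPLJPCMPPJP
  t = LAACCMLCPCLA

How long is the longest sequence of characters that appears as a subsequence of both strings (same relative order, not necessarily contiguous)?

4

One common subsequence of length 4: M at s[2]=t[6]; then L at s[4]=t[7]; then P at s[6]=t[9]; then C at s[7]=t[10]. Since dp[12][12] = 4, nothing longer is possible.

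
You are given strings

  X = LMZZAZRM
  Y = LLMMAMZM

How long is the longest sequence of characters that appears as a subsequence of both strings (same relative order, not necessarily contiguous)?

5

Let dp[i][j] be the LCS length of the first i characters of X and the first j characters of Y. dp[i][j] = dp[i-1][j-1]+1 when the i-th and j-th characters match, else max(dp[i-1][j], dp[i][j-1]).
    ·  L  L  M  M  A  M  Z  M
 ·  0  0  0  0  0  0  0  0  0
 L  0  1  1  1  1  1  1  1  1
 M  0  1  1  2  2  2  2  2  2
 Z  0  1  1  2  2  2  2  3  3
 Z  0  1  1  2  2  2  2  3  3
 A  0  1  1  2  2  3  3  3  3
 Z  0  1  1  2  2  3  3  4  4
 R  0  1  1  2  2  3  3  4  4
 M  0  1  1  2  3  3  4  4  5
dp[8][8] = 5. One LCS (by backtracking along matches): LMAZM.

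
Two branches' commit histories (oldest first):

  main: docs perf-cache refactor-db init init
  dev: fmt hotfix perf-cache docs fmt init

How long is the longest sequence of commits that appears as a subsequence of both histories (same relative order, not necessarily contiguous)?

2

One common subsequence of length 2: docs (main #1, dev #4); then init (main #5, dev #6), and the DP table's final entry dp[5][6] is also 2, so no common subsequence is longer.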